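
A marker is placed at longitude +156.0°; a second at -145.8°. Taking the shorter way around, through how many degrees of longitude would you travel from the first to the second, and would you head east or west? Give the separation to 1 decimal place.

Raw difference: -145.8 − 156.0 = -301.8°.
Normalise into (−180°, 180°]: -301.8° + 360° = 58.2°.
Positive ⇒ the second point lies to the east; separation 58.2°.

58.2° east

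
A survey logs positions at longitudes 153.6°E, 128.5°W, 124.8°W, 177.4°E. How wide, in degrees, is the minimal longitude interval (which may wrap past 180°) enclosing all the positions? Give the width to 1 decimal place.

Sort the longitudes: -128.5°, -124.8°, +153.6°, +177.4°.
Eastward gaps between consecutive values (wrapping around): 3.7°, 278.4°, 23.8°, 54.1°.
Largest gap = 278.4° ⇒ minimal covering band is its complement: 360° − 278.4° = 81.6°.
Band runs from +153.6° eastward to -124.8°, crossing the antimeridian.

81.6°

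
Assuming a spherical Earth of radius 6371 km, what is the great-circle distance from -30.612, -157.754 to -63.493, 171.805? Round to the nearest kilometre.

4237 km

Δλ = 171.805 − -157.754 = 329.559°; wrapped into (−180°, 180°]: -30.441°.
Δφ = -63.493 − -30.612 = -32.881°.
a = sin²(Δφ/2) + cos φ₁ · cos φ₂ · sin²(Δλ/2) = 0.106574.
c = 2·atan2(√a, √(1−a)) = 0.66511 rad → d = 6371·c ≈ 4237.39 km.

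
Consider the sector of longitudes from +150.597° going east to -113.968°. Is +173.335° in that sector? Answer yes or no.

Yes

Band width going east from +150.597° to -113.968°: ((-113.968 − 150.597) mod 360) = 95.435°.
Offset of +173.335° east of the west edge: ((173.335 − 150.597) mod 360) = 22.738°.
22.738° ≤ 95.435° ⇒ inside.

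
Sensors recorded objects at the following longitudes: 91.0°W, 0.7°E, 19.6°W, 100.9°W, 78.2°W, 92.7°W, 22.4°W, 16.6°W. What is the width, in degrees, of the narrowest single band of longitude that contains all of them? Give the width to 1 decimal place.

101.6°

Sort the longitudes: -100.9°, -92.7°, -91.0°, -78.2°, -22.4°, -19.6°, -16.6°, +0.7°.
Eastward gaps between consecutive values (wrapping around): 8.2°, 1.7°, 12.8°, 55.8°, 2.8°, 3.0°, 17.3°, 258.4°.
Largest gap = 258.4° ⇒ minimal covering band is its complement: 360° − 258.4° = 101.6°.
Band runs from -100.9° eastward to +0.7°.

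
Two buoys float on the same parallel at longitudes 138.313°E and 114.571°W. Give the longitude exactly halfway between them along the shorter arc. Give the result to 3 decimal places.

Signed shortest Δλ from +138.313° to -114.571° is +107.116°.
Midpoint longitude = +138.313° + (+107.116°)/2 = +138.313° + 53.558° = +191.871°.
Normalise into (−180°, 180°]: -168.129°.
(The naïve average (+138.313 + -114.571)/2 = 11.871° is on the wrong side of the globe.)

168.129°W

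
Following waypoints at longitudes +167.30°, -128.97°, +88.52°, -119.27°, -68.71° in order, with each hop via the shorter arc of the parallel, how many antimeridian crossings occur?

Leg 1: +167.30° → -128.97°, shortest Δλ = 63.73° (east) — crosses 180°.
Leg 2: -128.97° → +88.52°, shortest Δλ = -142.51° (west) — crosses 180°.
Leg 3: +88.52° → -119.27°, shortest Δλ = 152.21° (east) — crosses 180°.
Leg 4: -119.27° → -68.71°, shortest Δλ = 50.56° (east) — does not cross 180°.
Total crossings: 3.

3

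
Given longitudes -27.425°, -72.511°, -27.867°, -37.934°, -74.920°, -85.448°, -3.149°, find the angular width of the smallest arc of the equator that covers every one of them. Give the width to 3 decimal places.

82.299°

Sort the longitudes: -85.448°, -74.920°, -72.511°, -37.934°, -27.867°, -27.425°, -3.149°.
Eastward gaps between consecutive values (wrapping around): 10.528°, 2.409°, 34.577°, 10.067°, 0.442°, 24.276°, 277.701°.
Largest gap = 277.701° ⇒ minimal covering band is its complement: 360° − 277.701° = 82.299°.
Band runs from -85.448° eastward to -3.149°.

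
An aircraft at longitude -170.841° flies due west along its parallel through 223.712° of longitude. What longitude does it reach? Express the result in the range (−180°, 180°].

Start at -170.841°; shift −223.712° → -394.553°.
-394.553° lies outside (−180°, 180°]; add 360° → -34.553°.

-34.553°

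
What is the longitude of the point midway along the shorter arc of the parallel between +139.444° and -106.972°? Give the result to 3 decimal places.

Signed shortest Δλ from +139.444° to -106.972° is +113.584°.
Midpoint longitude = +139.444° + (+113.584°)/2 = +139.444° + 56.792° = +196.236°.
Normalise into (−180°, 180°]: -163.764°.
(The naïve average (+139.444 + -106.972)/2 = 16.236° is on the wrong side of the globe.)

-163.764°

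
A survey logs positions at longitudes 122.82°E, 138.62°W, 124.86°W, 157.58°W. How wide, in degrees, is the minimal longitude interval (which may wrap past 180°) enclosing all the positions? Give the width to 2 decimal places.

Sort the longitudes: -157.58°, -138.62°, -124.86°, +122.82°.
Eastward gaps between consecutive values (wrapping around): 18.96°, 13.76°, 247.68°, 79.60°.
Largest gap = 247.68° ⇒ minimal covering band is its complement: 360° − 247.68° = 112.32°.
Band runs from +122.82° eastward to -124.86°, crossing the antimeridian.

112.32°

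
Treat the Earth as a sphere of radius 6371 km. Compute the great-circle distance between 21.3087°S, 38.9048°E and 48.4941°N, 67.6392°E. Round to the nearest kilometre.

Δλ = 67.6392 − 38.9048 = 28.7344°.
Δφ = 48.4941 − -21.3087 = 69.8028°.
a = sin²(Δφ/2) + cos φ₁ · cos φ₂ · sin²(Δλ/2) = 0.365387.
c = 2·atan2(√a, √(1−a)) = 1.29821 rad → d = 6371·c ≈ 8270.88 km.

8271 km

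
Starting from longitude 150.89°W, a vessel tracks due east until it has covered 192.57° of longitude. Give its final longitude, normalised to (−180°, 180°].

41.68°E

Start at -150.89°; shift +192.57° → +41.68°.
+41.68° already lies in (−180°, 180°].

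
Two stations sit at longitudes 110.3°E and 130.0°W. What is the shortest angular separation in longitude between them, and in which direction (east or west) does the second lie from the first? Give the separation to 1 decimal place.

119.7° east

Raw difference: -130.0 − 110.3 = -240.3°.
Normalise into (−180°, 180°]: -240.3° + 360° = 119.7°.
Positive ⇒ the second point lies to the east; separation 119.7°.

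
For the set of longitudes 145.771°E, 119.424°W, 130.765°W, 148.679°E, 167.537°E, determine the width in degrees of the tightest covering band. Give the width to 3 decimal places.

94.805°

Sort the longitudes: -130.765°, -119.424°, +145.771°, +148.679°, +167.537°.
Eastward gaps between consecutive values (wrapping around): 11.341°, 265.195°, 2.908°, 18.858°, 61.698°.
Largest gap = 265.195° ⇒ minimal covering band is its complement: 360° − 265.195° = 94.805°.
Band runs from +145.771° eastward to -119.424°, crossing the antimeridian.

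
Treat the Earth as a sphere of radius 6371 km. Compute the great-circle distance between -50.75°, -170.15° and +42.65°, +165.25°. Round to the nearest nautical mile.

5754 nmi

Δλ = 165.25 − -170.15 = 335.40°; wrapped into (−180°, 180°]: -24.60°.
Δφ = 42.65 − -50.75 = 93.40°.
a = sin²(Δφ/2) + cos φ₁ · cos φ₂ · sin²(Δλ/2) = 0.550772.
c = 2·atan2(√a, √(1−a)) = 1.67252 rad → d = 6371·c ≈ 10655.60 km ≈ 5753.56 nmi.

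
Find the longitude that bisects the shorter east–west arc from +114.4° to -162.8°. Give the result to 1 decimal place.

Signed shortest Δλ from +114.4° to -162.8° is +82.8°.
Midpoint longitude = +114.4° + (+82.8°)/2 = +114.4° + 41.4° = +155.8°.
(The naïve average (+114.4 + -162.8)/2 = -24.2° is on the wrong side of the globe.)

+155.8°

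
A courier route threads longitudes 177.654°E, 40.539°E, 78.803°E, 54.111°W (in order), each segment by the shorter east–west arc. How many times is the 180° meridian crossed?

0

Leg 1: +177.654° → +40.539°, shortest Δλ = -137.115° (west) — does not cross 180°.
Leg 2: +40.539° → +78.803°, shortest Δλ = 38.264° (east) — does not cross 180°.
Leg 3: +78.803° → -54.111°, shortest Δλ = -132.914° (west) — does not cross 180°.
Total crossings: 0.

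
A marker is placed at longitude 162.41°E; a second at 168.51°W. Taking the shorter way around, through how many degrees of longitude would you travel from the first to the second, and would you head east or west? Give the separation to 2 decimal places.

29.08° east

Raw difference: -168.51 − 162.41 = -330.92°.
Normalise into (−180°, 180°]: -330.92° + 360° = 29.08°.
Positive ⇒ the second point lies to the east; separation 29.08°.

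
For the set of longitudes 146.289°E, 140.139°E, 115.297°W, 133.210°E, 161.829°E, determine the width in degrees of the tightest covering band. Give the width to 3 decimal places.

111.493°

Sort the longitudes: -115.297°, +133.210°, +140.139°, +146.289°, +161.829°.
Eastward gaps between consecutive values (wrapping around): 248.507°, 6.929°, 6.150°, 15.540°, 82.874°.
Largest gap = 248.507° ⇒ minimal covering band is its complement: 360° − 248.507° = 111.493°.
Band runs from +133.210° eastward to -115.297°, crossing the antimeridian.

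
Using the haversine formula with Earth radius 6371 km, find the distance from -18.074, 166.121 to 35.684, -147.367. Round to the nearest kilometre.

Δλ = -147.367 − 166.121 = -313.488°; wrapped into (−180°, 180°]: 46.512°.
Δφ = 35.684 − -18.074 = 53.758°.
a = sin²(Δφ/2) + cos φ₁ · cos φ₂ · sin²(Δλ/2) = 0.324781.
c = 2·atan2(√a, √(1−a)) = 1.21276 rad → d = 6371·c ≈ 7726.48 km.

7726 km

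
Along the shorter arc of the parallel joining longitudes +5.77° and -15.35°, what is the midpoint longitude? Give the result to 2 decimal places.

Signed shortest Δλ from +5.77° to -15.35° is -21.12°.
Midpoint longitude = +5.77° + (-21.12°)/2 = +5.77° − 10.56° = -4.79°.

-4.79°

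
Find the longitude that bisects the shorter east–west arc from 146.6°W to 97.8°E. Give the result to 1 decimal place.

155.6°E

Signed shortest Δλ from -146.6° to +97.8° is -115.6°.
Midpoint longitude = -146.6° + (-115.6°)/2 = -146.6° − 57.8° = -204.4°.
Normalise into (−180°, 180°]: +155.6°.
(The naïve average (-146.6 + +97.8)/2 = -24.4° is on the wrong side of the globe.)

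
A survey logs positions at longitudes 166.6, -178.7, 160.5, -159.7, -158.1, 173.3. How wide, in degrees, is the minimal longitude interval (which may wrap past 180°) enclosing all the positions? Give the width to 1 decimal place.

41.4°

Sort the longitudes: -178.7°, -159.7°, -158.1°, +160.5°, +166.6°, +173.3°.
Eastward gaps between consecutive values (wrapping around): 19.0°, 1.6°, 318.6°, 6.1°, 6.7°, 8.0°.
Largest gap = 318.6° ⇒ minimal covering band is its complement: 360° − 318.6° = 41.4°.
Band runs from +160.5° eastward to -158.1°, crossing the antimeridian.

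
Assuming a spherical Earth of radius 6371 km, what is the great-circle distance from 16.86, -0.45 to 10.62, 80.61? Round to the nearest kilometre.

8727 km

Δλ = 80.61 − -0.45 = 81.06°.
Δφ = 10.62 − 16.86 = -6.24°.
a = sin²(Δφ/2) + cos φ₁ · cos φ₂ · sin²(Δλ/2) = 0.400188.
c = 2·atan2(√a, √(1−a)) = 1.36982 rad → d = 6371·c ≈ 8727.13 km.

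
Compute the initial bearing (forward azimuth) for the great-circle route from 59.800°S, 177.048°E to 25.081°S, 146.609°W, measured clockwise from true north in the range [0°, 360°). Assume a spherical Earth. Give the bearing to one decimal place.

Δλ = -146.609 − 177.048 = -323.657°; wrapped into (−180°, 180°]: 36.343°.
θ = atan2( sin Δλ · cos φ₂ , cos φ₁ · sin φ₂ − sin φ₁ · cos φ₂ · cos Δλ )
  = atan2(0.53674, 0.41729) = 52.137° → normalised to [0°, 360°): 52.137°.

52.1°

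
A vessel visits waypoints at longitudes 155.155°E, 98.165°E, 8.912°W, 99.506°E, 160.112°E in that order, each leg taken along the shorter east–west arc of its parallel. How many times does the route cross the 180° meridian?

Leg 1: +155.155° → +98.165°, shortest Δλ = -56.99° (west) — does not cross 180°.
Leg 2: +98.165° → -8.912°, shortest Δλ = -107.077° (west) — does not cross 180°.
Leg 3: -8.912° → +99.506°, shortest Δλ = 108.418° (east) — does not cross 180°.
Leg 4: +99.506° → +160.112°, shortest Δλ = 60.606° (east) — does not cross 180°.
Total crossings: 0.

0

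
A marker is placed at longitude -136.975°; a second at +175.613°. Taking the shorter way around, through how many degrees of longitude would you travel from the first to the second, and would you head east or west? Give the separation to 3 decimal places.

Raw difference: 175.613 − -136.975 = 312.588°.
Normalise into (−180°, 180°]: 312.588° − 360° = -47.412°.
Negative ⇒ the second point lies to the west; separation 47.412°.

47.412° west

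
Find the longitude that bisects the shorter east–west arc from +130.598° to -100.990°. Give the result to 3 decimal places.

Signed shortest Δλ from +130.598° to -100.990° is +128.412°.
Midpoint longitude = +130.598° + (+128.412°)/2 = +130.598° + 64.206° = +194.804°.
Normalise into (−180°, 180°]: -165.196°.
(The naïve average (+130.598 + -100.990)/2 = 14.804° is on the wrong side of the globe.)

-165.196°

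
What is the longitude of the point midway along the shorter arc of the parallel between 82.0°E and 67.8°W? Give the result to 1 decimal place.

Signed shortest Δλ from +82.0° to -67.8° is -149.8°.
Midpoint longitude = +82.0° + (-149.8°)/2 = +82.0° − 74.9° = +7.1°.

7.1°E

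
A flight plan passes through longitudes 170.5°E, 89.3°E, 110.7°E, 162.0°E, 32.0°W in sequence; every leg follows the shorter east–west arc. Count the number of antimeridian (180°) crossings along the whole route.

1

Leg 1: +170.5° → +89.3°, shortest Δλ = -81.2° (west) — does not cross 180°.
Leg 2: +89.3° → +110.7°, shortest Δλ = 21.4° (east) — does not cross 180°.
Leg 3: +110.7° → +162.0°, shortest Δλ = 51.3° (east) — does not cross 180°.
Leg 4: +162.0° → -32.0°, shortest Δλ = 166.0° (east) — crosses 180°.
Total crossings: 1.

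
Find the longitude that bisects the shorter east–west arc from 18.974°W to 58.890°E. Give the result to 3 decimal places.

Signed shortest Δλ from -18.974° to +58.890° is +77.864°.
Midpoint longitude = -18.974° + (+77.864°)/2 = -18.974° + 38.932° = +19.958°.

19.958°E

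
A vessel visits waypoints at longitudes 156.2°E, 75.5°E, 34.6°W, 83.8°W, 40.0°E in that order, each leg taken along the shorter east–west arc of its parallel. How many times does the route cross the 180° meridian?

0

Leg 1: +156.2° → +75.5°, shortest Δλ = -80.7° (west) — does not cross 180°.
Leg 2: +75.5° → -34.6°, shortest Δλ = -110.1° (west) — does not cross 180°.
Leg 3: -34.6° → -83.8°, shortest Δλ = -49.2° (west) — does not cross 180°.
Leg 4: -83.8° → +40.0°, shortest Δλ = 123.8° (east) — does not cross 180°.
Total crossings: 0.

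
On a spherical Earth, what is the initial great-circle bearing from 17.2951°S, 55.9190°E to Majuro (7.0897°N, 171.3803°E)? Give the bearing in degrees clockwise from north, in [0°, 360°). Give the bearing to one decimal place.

90.6°

Δλ = 171.3803 − 55.9190 = 115.4613°.
θ = atan2( sin Δλ · cos φ₂ , cos φ₁ · sin φ₂ − sin φ₁ · cos φ₂ · cos Δλ )
  = atan2(0.89597, -0.00899) = 90.575° → normalised to [0°, 360°): 90.575°.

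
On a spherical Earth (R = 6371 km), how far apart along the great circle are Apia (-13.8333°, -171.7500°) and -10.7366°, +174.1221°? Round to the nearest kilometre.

1573 km

Δλ = 174.1221 − -171.7500 = 345.8721°; wrapped into (−180°, 180°]: -14.1279°.
Δφ = -10.7366 − -13.8333 = 3.0967°.
a = sin²(Δφ/2) + cos φ₁ · cos φ₂ · sin²(Δλ/2) = 0.015158.
c = 2·atan2(√a, √(1−a)) = 0.24686 rad → d = 6371·c ≈ 1572.75 km.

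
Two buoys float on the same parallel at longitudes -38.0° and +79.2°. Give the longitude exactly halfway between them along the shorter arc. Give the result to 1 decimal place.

+20.6°

Signed shortest Δλ from -38.0° to +79.2° is +117.2°.
Midpoint longitude = -38.0° + (+117.2°)/2 = -38.0° + 58.6° = +20.6°.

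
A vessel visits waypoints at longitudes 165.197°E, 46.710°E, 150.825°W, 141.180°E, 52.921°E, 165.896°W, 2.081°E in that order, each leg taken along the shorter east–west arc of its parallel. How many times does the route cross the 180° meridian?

3

Leg 1: +165.197° → +46.710°, shortest Δλ = -118.487° (west) — does not cross 180°.
Leg 2: +46.710° → -150.825°, shortest Δλ = 162.465° (east) — crosses 180°.
Leg 3: -150.825° → +141.180°, shortest Δλ = -67.995° (west) — crosses 180°.
Leg 4: +141.180° → +52.921°, shortest Δλ = -88.259° (west) — does not cross 180°.
Leg 5: +52.921° → -165.896°, shortest Δλ = 141.183° (east) — crosses 180°.
Leg 6: -165.896° → +2.081°, shortest Δλ = 167.977° (east) — does not cross 180°.
Total crossings: 3.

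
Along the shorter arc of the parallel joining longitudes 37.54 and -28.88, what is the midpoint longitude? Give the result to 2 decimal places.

+4.33°

Signed shortest Δλ from +37.54° to -28.88° is -66.42°.
Midpoint longitude = +37.54° + (-66.42°)/2 = +37.54° − 33.21° = +4.33°.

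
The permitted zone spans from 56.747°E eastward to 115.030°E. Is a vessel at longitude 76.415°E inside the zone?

Band width going east from +56.747° to +115.030°: ((115.030 − 56.747) mod 360) = 58.283°.
Offset of +76.415° east of the west edge: ((76.415 − 56.747) mod 360) = 19.668°.
19.668° ≤ 58.283° ⇒ inside.

Yes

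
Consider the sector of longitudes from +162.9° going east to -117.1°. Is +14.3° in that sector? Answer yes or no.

Band width going east from +162.9° to -117.1°: ((-117.1 − 162.9) mod 360) = 80.0°.
Offset of +14.3° east of the west edge: ((14.3 − 162.9) mod 360) = 211.4°.
211.4° > 80.0° ⇒ outside.

No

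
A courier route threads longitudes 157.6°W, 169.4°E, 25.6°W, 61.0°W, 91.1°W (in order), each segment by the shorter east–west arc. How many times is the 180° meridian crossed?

Leg 1: -157.6° → +169.4°, shortest Δλ = -33.0° (west) — crosses 180°.
Leg 2: +169.4° → -25.6°, shortest Δλ = 165.0° (east) — crosses 180°.
Leg 3: -25.6° → -61.0°, shortest Δλ = -35.4° (west) — does not cross 180°.
Leg 4: -61.0° → -91.1°, shortest Δλ = -30.1° (west) — does not cross 180°.
Total crossings: 2.

2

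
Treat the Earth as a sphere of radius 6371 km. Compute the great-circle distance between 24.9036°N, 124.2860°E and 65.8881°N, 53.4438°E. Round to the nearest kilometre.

6628 km

Δλ = 53.4438 − 124.2860 = -70.8422°.
Δφ = 65.8881 − 24.9036 = 40.9845°.
a = sin²(Δφ/2) + cos φ₁ · cos φ₂ · sin²(Δλ/2) = 0.247025.
c = 2·atan2(√a, √(1−a)) = 1.04031 rad → d = 6371·c ≈ 6627.83 km.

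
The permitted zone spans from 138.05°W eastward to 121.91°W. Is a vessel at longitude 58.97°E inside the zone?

Band width going east from -138.05° to -121.91°: ((-121.91 − -138.05) mod 360) = 16.14°.
Offset of +58.97° east of the west edge: ((58.97 − -138.05) mod 360) = 197.02°.
197.02° > 16.14° ⇒ outside.

No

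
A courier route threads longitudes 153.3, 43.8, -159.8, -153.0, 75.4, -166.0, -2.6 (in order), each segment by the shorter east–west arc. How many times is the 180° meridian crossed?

3

Leg 1: +153.3° → +43.8°, shortest Δλ = -109.5° (west) — does not cross 180°.
Leg 2: +43.8° → -159.8°, shortest Δλ = 156.4° (east) — crosses 180°.
Leg 3: -159.8° → -153.0°, shortest Δλ = 6.8° (east) — does not cross 180°.
Leg 4: -153.0° → +75.4°, shortest Δλ = -131.6° (west) — crosses 180°.
Leg 5: +75.4° → -166.0°, shortest Δλ = 118.6° (east) — crosses 180°.
Leg 6: -166.0° → -2.6°, shortest Δλ = 163.4° (east) — does not cross 180°.
Total crossings: 3.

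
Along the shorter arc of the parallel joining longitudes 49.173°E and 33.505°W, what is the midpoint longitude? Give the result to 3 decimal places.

Signed shortest Δλ from +49.173° to -33.505° is -82.678°.
Midpoint longitude = +49.173° + (-82.678°)/2 = +49.173° − 41.339° = +7.834°.

7.834°E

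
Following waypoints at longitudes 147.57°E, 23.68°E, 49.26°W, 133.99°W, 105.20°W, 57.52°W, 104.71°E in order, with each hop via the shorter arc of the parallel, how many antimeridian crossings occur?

0

Leg 1: +147.57° → +23.68°, shortest Δλ = -123.89° (west) — does not cross 180°.
Leg 2: +23.68° → -49.26°, shortest Δλ = -72.94° (west) — does not cross 180°.
Leg 3: -49.26° → -133.99°, shortest Δλ = -84.73° (west) — does not cross 180°.
Leg 4: -133.99° → -105.20°, shortest Δλ = 28.79° (east) — does not cross 180°.
Leg 5: -105.20° → -57.52°, shortest Δλ = 47.68° (east) — does not cross 180°.
Leg 6: -57.52° → +104.71°, shortest Δλ = 162.23° (east) — does not cross 180°.
Total crossings: 0.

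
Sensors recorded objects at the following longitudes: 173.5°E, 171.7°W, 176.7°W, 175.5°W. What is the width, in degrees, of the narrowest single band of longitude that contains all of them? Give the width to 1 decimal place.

Sort the longitudes: -176.7°, -175.5°, -171.7°, +173.5°.
Eastward gaps between consecutive values (wrapping around): 1.2°, 3.8°, 345.2°, 9.8°.
Largest gap = 345.2° ⇒ minimal covering band is its complement: 360° − 345.2° = 14.8°.
Band runs from +173.5° eastward to -171.7°, crossing the antimeridian.

14.8°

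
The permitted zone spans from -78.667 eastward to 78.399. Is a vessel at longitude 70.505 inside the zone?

Yes

Band width going east from -78.667° to +78.399°: ((78.399 − -78.667) mod 360) = 157.066°.
Offset of +70.505° east of the west edge: ((70.505 − -78.667) mod 360) = 149.172°.
149.172° ≤ 157.066° ⇒ inside.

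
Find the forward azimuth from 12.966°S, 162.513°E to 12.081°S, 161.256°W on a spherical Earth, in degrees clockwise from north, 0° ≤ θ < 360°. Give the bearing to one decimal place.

92.7°

Δλ = -161.256 − 162.513 = -323.769°; wrapped into (−180°, 180°]: 36.231°.
θ = atan2( sin Δλ · cos φ₂ , cos φ₁ · sin φ₂ − sin φ₁ · cos φ₂ · cos Δλ )
  = atan2(0.57795, -0.02698) = 92.673° → normalised to [0°, 360°): 92.673°.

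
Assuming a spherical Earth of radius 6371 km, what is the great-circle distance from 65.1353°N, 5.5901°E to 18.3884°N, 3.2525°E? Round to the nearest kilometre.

5201 km

Δλ = 3.2525 − 5.5901 = -2.3376°.
Δφ = 18.3884 − 65.1353 = -46.7469°.
a = sin²(Δφ/2) + cos φ₁ · cos φ₂ · sin²(Δλ/2) = 0.157555.
c = 2·atan2(√a, √(1−a)) = 0.81634 rad → d = 6371·c ≈ 5200.92 km.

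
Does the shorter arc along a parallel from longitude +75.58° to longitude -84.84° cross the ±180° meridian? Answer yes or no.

Signed shortest Δλ = ((-84.84 − 75.58 + 180) mod 360) − 180 = -160.42°.
Going west by 160.42° from +75.58° reaches -84.84° without touching 180°.

No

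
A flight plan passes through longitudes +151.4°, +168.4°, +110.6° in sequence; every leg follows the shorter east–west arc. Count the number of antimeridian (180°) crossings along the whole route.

0

Leg 1: +151.4° → +168.4°, shortest Δλ = 17.0° (east) — does not cross 180°.
Leg 2: +168.4° → +110.6°, shortest Δλ = -57.8° (west) — does not cross 180°.
Total crossings: 0.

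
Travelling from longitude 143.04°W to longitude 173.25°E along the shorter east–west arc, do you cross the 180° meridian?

Yes

Naïve |173.25 − -143.04| = 316.29° > 180°, so the shorter arc goes the other way round — across 180°.
Signed shortest Δλ = ((173.25 − -143.04 + 180) mod 360) − 180 = -43.71°.
Going west by 43.71° from -143.04° passes through 180° before reaching +173.25°.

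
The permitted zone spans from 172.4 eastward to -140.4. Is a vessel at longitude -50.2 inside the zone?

Band width going east from +172.4° to -140.4°: ((-140.4 − 172.4) mod 360) = 47.2°.
Offset of -50.2° east of the west edge: ((-50.2 − 172.4) mod 360) = 137.4°.
137.4° > 47.2° ⇒ outside.

No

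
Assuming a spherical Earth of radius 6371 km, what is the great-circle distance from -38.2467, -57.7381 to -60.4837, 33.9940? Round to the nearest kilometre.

Δλ = 33.9940 − -57.7381 = 91.7321°.
Δφ = -60.4837 − -38.2467 = -22.2370°.
a = sin²(Δφ/2) + cos φ₁ · cos φ₂ · sin²(Δλ/2) = 0.236495.
c = 2·atan2(√a, √(1−a)) = 1.01572 rad → d = 6371·c ≈ 6471.13 km.

6471 km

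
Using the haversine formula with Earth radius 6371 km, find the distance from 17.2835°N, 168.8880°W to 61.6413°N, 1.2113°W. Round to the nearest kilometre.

Δλ = -1.2113 − -168.8880 = 167.6767°.
Δφ = 61.6413 − 17.2835 = 44.3578°.
a = sin²(Δφ/2) + cos φ₁ · cos φ₂ · sin²(Δλ/2) = 0.590824.
c = 2·atan2(√a, √(1−a)) = 1.75346 rad → d = 6371·c ≈ 11171.28 km.

11171 km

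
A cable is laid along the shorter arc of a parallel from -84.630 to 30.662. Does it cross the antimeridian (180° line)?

No

Signed shortest Δλ = ((30.662 − -84.630 + 180) mod 360) − 180 = 115.292°.
Going east by 115.292° from -84.630° reaches +30.662° without touching 180°.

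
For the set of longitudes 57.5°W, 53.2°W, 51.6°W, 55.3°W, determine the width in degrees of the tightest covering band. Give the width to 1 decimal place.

5.9°

Sort the longitudes: -57.5°, -55.3°, -53.2°, -51.6°.
Eastward gaps between consecutive values (wrapping around): 2.2°, 2.1°, 1.6°, 354.1°.
Largest gap = 354.1° ⇒ minimal covering band is its complement: 360° − 354.1° = 5.9°.
Band runs from -57.5° eastward to -51.6°.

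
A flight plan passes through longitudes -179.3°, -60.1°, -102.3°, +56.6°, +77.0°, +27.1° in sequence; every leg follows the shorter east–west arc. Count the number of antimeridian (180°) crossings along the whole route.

0

Leg 1: -179.3° → -60.1°, shortest Δλ = 119.2° (east) — does not cross 180°.
Leg 2: -60.1° → -102.3°, shortest Δλ = -42.2° (west) — does not cross 180°.
Leg 3: -102.3° → +56.6°, shortest Δλ = 158.9° (east) — does not cross 180°.
Leg 4: +56.6° → +77.0°, shortest Δλ = 20.4° (east) — does not cross 180°.
Leg 5: +77.0° → +27.1°, shortest Δλ = -49.9° (west) — does not cross 180°.
Total crossings: 0.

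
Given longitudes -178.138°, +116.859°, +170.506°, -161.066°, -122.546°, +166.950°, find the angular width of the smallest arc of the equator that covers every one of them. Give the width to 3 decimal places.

Sort the longitudes: -178.138°, -161.066°, -122.546°, +116.859°, +166.950°, +170.506°.
Eastward gaps between consecutive values (wrapping around): 17.072°, 38.520°, 239.405°, 50.091°, 3.556°, 11.356°.
Largest gap = 239.405° ⇒ minimal covering band is its complement: 360° − 239.405° = 120.595°.
Band runs from +116.859° eastward to -122.546°, crossing the antimeridian.

120.595°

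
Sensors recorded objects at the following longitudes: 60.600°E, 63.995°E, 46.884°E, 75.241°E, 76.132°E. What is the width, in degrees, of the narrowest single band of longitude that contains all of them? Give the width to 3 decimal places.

29.248°

Sort the longitudes: +46.884°, +60.600°, +63.995°, +75.241°, +76.132°.
Eastward gaps between consecutive values (wrapping around): 13.716°, 3.395°, 11.246°, 0.891°, 330.752°.
Largest gap = 330.752° ⇒ minimal covering band is its complement: 360° − 330.752° = 29.248°.
Band runs from +46.884° eastward to +76.132°.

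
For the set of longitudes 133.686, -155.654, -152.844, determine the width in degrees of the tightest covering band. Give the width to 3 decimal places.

73.470°

Sort the longitudes: -155.654°, -152.844°, +133.686°.
Eastward gaps between consecutive values (wrapping around): 2.810°, 286.530°, 70.660°.
Largest gap = 286.530° ⇒ minimal covering band is its complement: 360° − 286.530° = 73.470°.
Band runs from +133.686° eastward to -152.844°, crossing the antimeridian.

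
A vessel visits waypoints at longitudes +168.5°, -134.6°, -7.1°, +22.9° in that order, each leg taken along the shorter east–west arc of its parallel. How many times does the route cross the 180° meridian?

1

Leg 1: +168.5° → -134.6°, shortest Δλ = 56.9° (east) — crosses 180°.
Leg 2: -134.6° → -7.1°, shortest Δλ = 127.5° (east) — does not cross 180°.
Leg 3: -7.1° → +22.9°, shortest Δλ = 30.0° (east) — does not cross 180°.
Total crossings: 1.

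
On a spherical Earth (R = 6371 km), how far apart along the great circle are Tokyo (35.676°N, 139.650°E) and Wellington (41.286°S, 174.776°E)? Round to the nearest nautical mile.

Δλ = 174.776 − 139.650 = 35.126°.
Δφ = -41.286 − 35.676 = -76.962°.
a = sin²(Δφ/2) + cos φ₁ · cos φ₂ · sin²(Δλ/2) = 0.442782.
c = 2·atan2(√a, √(1−a)) = 1.45611 rad → d = 6371·c ≈ 9276.87 km ≈ 5009.11 nmi.

5009 nmi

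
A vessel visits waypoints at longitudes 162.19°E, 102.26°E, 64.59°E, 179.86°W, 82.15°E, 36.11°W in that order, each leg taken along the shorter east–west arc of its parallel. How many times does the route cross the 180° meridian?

Leg 1: +162.19° → +102.26°, shortest Δλ = -59.93° (west) — does not cross 180°.
Leg 2: +102.26° → +64.59°, shortest Δλ = -37.67° (west) — does not cross 180°.
Leg 3: +64.59° → -179.86°, shortest Δλ = 115.55° (east) — crosses 180°.
Leg 4: -179.86° → +82.15°, shortest Δλ = -97.99° (west) — crosses 180°.
Leg 5: +82.15° → -36.11°, shortest Δλ = -118.26° (west) — does not cross 180°.
Total crossings: 2.

2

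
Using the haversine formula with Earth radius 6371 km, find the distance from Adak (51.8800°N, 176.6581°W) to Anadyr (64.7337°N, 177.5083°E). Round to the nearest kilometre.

1468 km

Δλ = 177.5083 − -176.6581 = 354.1664°; wrapped into (−180°, 180°]: -5.8336°.
Δφ = 64.7337 − 51.8800 = 12.8537°.
a = sin²(Δφ/2) + cos φ₁ · cos φ₂ · sin²(Δλ/2) = 0.013212.
c = 2·atan2(√a, √(1−a)) = 0.23039 rad → d = 6371·c ≈ 1467.83 km.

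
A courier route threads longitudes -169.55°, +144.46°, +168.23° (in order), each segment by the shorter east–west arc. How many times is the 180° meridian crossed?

Leg 1: -169.55° → +144.46°, shortest Δλ = -45.99° (west) — crosses 180°.
Leg 2: +144.46° → +168.23°, shortest Δλ = 23.77° (east) — does not cross 180°.
Total crossings: 1.

1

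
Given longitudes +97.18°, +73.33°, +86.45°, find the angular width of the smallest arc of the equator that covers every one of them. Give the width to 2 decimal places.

Sort the longitudes: +73.33°, +86.45°, +97.18°.
Eastward gaps between consecutive values (wrapping around): 13.12°, 10.73°, 336.15°.
Largest gap = 336.15° ⇒ minimal covering band is its complement: 360° − 336.15° = 23.85°.
Band runs from +73.33° eastward to +97.18°.

23.85°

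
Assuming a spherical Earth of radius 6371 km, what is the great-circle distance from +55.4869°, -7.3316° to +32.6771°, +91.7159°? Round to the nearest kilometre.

7594 km

Δλ = 91.7159 − -7.3316 = 99.0475°.
Δφ = 32.6771 − 55.4869 = -22.8098°.
a = sin²(Δφ/2) + cos φ₁ · cos φ₂ · sin²(Δλ/2) = 0.315059.
c = 2·atan2(√a, √(1−a)) = 1.19191 rad → d = 6371·c ≈ 7593.68 km.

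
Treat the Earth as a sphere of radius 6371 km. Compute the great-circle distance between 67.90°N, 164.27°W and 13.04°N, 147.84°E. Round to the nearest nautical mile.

3779 nmi

Δλ = 147.84 − -164.27 = 312.11°; wrapped into (−180°, 180°]: -47.89°.
Δφ = 13.04 − 67.90 = -54.86°.
a = sin²(Δφ/2) + cos φ₁ · cos φ₂ · sin²(Δλ/2) = 0.272586.
c = 2·atan2(√a, √(1−a)) = 1.09862 rad → d = 6371·c ≈ 6999.29 km ≈ 3779.32 nmi.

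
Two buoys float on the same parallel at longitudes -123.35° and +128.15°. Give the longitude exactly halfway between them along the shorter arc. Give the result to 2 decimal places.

-177.60°

Signed shortest Δλ from -123.35° to +128.15° is -108.50°.
Midpoint longitude = -123.35° + (-108.50°)/2 = -123.35° − 54.25° = -177.60°.
(The naïve average (-123.35 + +128.15)/2 = 2.4° is on the wrong side of the globe.)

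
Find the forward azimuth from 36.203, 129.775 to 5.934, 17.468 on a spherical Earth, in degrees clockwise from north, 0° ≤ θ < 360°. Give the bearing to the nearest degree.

288°

Δλ = 17.468 − 129.775 = -112.307°.
θ = atan2( sin Δλ · cos φ₂ , cos φ₁ · sin φ₂ − sin φ₁ · cos φ₂ · cos Δλ )
  = atan2(-0.92021, 0.30641) = -71.583° → normalised to [0°, 360°): 288.417°.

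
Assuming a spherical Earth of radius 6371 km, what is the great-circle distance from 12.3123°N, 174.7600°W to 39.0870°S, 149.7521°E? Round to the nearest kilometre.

Δλ = 149.7521 − -174.7600 = 324.5121°; wrapped into (−180°, 180°]: -35.4879°.
Δφ = -39.0870 − 12.3123 = -51.3993°.
a = sin²(Δφ/2) + cos φ₁ · cos φ₂ · sin²(Δλ/2) = 0.258490.
c = 2·atan2(√a, √(1−a)) = 1.06670 rad → d = 6371·c ≈ 6795.93 km.

6796 km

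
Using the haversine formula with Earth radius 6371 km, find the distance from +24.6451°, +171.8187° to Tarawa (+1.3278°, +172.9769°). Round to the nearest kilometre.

2596 km

Δλ = 172.9769 − 171.8187 = 1.1582°.
Δφ = 1.3278 − 24.6451 = -23.3173°.
a = sin²(Δφ/2) + cos φ₁ · cos φ₂ · sin²(Δλ/2) = 0.040929.
c = 2·atan2(√a, √(1−a)) = 0.40743 rad → d = 6371·c ≈ 2595.75 km.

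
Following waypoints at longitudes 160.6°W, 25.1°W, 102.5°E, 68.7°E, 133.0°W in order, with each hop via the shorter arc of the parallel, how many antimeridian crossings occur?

Leg 1: -160.6° → -25.1°, shortest Δλ = 135.5° (east) — does not cross 180°.
Leg 2: -25.1° → +102.5°, shortest Δλ = 127.6° (east) — does not cross 180°.
Leg 3: +102.5° → +68.7°, shortest Δλ = -33.8° (west) — does not cross 180°.
Leg 4: +68.7° → -133.0°, shortest Δλ = 158.3° (east) — crosses 180°.
Total crossings: 1.

1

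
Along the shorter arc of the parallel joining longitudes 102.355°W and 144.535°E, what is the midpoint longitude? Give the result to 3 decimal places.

Signed shortest Δλ from -102.355° to +144.535° is -113.110°.
Midpoint longitude = -102.355° + (-113.110°)/2 = -102.355° − 56.555° = -158.910°.
(The naïve average (-102.355 + +144.535)/2 = 21.09° is on the wrong side of the globe.)

158.910°W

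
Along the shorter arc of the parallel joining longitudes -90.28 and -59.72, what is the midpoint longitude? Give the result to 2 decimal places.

-75.00°

Signed shortest Δλ from -90.28° to -59.72° is +30.56°.
Midpoint longitude = -90.28° + (+30.56°)/2 = -90.28° + 15.28° = -75.00°.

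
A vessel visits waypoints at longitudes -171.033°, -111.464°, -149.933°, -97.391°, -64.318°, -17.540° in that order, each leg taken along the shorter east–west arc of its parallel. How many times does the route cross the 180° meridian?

Leg 1: -171.033° → -111.464°, shortest Δλ = 59.569° (east) — does not cross 180°.
Leg 2: -111.464° → -149.933°, shortest Δλ = -38.469° (west) — does not cross 180°.
Leg 3: -149.933° → -97.391°, shortest Δλ = 52.542° (east) — does not cross 180°.
Leg 4: -97.391° → -64.318°, shortest Δλ = 33.073° (east) — does not cross 180°.
Leg 5: -64.318° → -17.540°, shortest Δλ = 46.778° (east) — does not cross 180°.
Total crossings: 0.

0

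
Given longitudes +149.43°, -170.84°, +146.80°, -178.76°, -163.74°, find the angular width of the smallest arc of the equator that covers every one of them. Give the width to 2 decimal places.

Sort the longitudes: -178.76°, -170.84°, -163.74°, +146.80°, +149.43°.
Eastward gaps between consecutive values (wrapping around): 7.92°, 7.10°, 310.54°, 2.63°, 31.81°.
Largest gap = 310.54° ⇒ minimal covering band is its complement: 360° − 310.54° = 49.46°.
Band runs from +146.80° eastward to -163.74°, crossing the antimeridian.

49.46°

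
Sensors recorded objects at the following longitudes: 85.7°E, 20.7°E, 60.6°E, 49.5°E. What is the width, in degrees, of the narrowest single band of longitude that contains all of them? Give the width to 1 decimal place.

65.0°

Sort the longitudes: +20.7°, +49.5°, +60.6°, +85.7°.
Eastward gaps between consecutive values (wrapping around): 28.8°, 11.1°, 25.1°, 295.0°.
Largest gap = 295.0° ⇒ minimal covering band is its complement: 360° − 295.0° = 65.0°.
Band runs from +20.7° eastward to +85.7°.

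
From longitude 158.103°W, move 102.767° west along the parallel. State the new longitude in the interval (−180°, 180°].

Start at -158.103°; shift −102.767° → -260.870°.
-260.870° lies outside (−180°, 180°]; add 360° → +99.130°.

99.130°E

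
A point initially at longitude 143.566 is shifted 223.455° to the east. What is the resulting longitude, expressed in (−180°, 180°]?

Start at +143.566°; shift +223.455° → +367.021°.
+367.021° lies outside (−180°, 180°]; subtract 360° → +7.021°.

+7.021°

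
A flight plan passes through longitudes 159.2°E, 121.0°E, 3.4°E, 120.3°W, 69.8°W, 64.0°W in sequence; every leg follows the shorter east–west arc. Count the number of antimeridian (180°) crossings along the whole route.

Leg 1: +159.2° → +121.0°, shortest Δλ = -38.2° (west) — does not cross 180°.
Leg 2: +121.0° → +3.4°, shortest Δλ = -117.6° (west) — does not cross 180°.
Leg 3: +3.4° → -120.3°, shortest Δλ = -123.7° (west) — does not cross 180°.
Leg 4: -120.3° → -69.8°, shortest Δλ = 50.5° (east) — does not cross 180°.
Leg 5: -69.8° → -64.0°, shortest Δλ = 5.8° (east) — does not cross 180°.
Total crossings: 0.

0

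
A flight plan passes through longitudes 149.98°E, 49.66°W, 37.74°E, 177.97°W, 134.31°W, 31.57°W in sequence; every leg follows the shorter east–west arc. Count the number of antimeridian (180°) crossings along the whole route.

2

Leg 1: +149.98° → -49.66°, shortest Δλ = 160.36° (east) — crosses 180°.
Leg 2: -49.66° → +37.74°, shortest Δλ = 87.4° (east) — does not cross 180°.
Leg 3: +37.74° → -177.97°, shortest Δλ = 144.29° (east) — crosses 180°.
Leg 4: -177.97° → -134.31°, shortest Δλ = 43.66° (east) — does not cross 180°.
Leg 5: -134.31° → -31.57°, shortest Δλ = 102.74° (east) — does not cross 180°.
Total crossings: 2.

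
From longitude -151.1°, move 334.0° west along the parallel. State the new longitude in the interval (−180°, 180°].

-125.1°

Start at -151.1°; shift −334.0° → -485.1°.
-485.1° lies outside (−180°, 180°]; add 360° → -125.1°.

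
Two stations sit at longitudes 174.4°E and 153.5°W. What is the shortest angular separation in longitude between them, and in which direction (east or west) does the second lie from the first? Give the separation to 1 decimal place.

32.1° east

Raw difference: -153.5 − 174.4 = -327.9°.
Normalise into (−180°, 180°]: -327.9° + 360° = 32.1°.
Positive ⇒ the second point lies to the east; separation 32.1°.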